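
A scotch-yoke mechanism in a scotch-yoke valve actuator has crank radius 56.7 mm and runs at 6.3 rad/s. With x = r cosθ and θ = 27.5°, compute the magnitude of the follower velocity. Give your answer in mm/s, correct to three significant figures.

165

ω = 6.3 rad/s
x = r cosθ ⇒ ẋ = −rω sinθ.
|v| = rω|sinθ| = 0.0567·6.3·|sin 27.5°| = 0.16494 m/s = 164.94 mm/s.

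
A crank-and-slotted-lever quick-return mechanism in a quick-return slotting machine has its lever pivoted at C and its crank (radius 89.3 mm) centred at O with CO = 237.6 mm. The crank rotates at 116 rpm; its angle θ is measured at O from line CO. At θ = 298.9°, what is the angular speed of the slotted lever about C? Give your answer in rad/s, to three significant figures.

ω = 12.15 rad/s (from 116 rpm).
Crank pin A relative to C: A = (d + r cosθ, r sinθ); lever angle φ = atan2(r sinθ, d + r cosθ).
Differentiating tanφ: φ̇ = rω(d cosθ + r)/(d² + r² + 2dr cosθ).
d² + r² + 2dr cosθ = |CA|² = 0.0849365 m²;  d cosθ + r = +0.20413 m.
|ω_lever| = |0.0893·12.15·+0.20413| / 0.0849365 = 2.607 rad/s.

2.61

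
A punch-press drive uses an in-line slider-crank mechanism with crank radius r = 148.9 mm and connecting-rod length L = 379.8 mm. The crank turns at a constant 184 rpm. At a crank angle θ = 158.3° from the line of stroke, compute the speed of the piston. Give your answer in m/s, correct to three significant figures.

0.670

ω = 2π·184/60 = 19.27 rad/s
For an in-line slider-crank, x = r cosθ + √(L² − r² sin²θ), so v = −rω sinθ·[1 + r cosθ/√(L² − r² sin²θ)].
With r = 0.1489 m, L = 0.3798 m, θ = 158.3°: √(L² − r² sin²θ) = 0.37579 m.
v = −0.1489·19.27·0.36975·[1 + 0.1489·-0.92913/0.37579] = -0.67028 m/s.
|v| = 0.67028 m/s.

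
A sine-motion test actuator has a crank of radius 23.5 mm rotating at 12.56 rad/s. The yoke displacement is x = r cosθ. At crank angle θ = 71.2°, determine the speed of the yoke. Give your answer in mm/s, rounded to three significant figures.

279

ω = 12.56 rad/s
x = r cosθ ⇒ ẋ = −rω sinθ.
|v| = rω|sinθ| = 0.0235·12.56·|sin 71.2°| = 0.27941 m/s = 279.41 mm/s.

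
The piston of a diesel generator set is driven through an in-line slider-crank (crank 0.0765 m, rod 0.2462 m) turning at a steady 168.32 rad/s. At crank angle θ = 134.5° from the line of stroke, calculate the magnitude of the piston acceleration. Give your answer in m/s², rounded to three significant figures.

ω = 168.3 rad/s
x(θ) = r cosθ + √(L² − r² sin²θ); with ω constant, a = ω²·d²x/dθ².
d²x/dθ² = −r cosθ − r²(cos2θ)/√u − r⁴ sin²2θ/(4u^{3/2}),  u = L² − r² sin²θ = 0.0576372 m².
Substituting r = 0.0765 m, L = 0.2462 m, θ = 134.5°: d²x/dθ² = +0.053426 m.
a = ω²·d²x/dθ² = (168.3)²·(+0.053426) = +1513.7 m/s²;  |a| = 1513.7 m/s².

1510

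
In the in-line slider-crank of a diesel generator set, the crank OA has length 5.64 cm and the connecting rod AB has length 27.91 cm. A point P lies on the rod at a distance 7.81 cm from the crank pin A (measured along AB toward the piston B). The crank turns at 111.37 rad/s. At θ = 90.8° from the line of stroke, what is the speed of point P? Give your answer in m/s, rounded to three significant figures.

6.28

ω = 111.4 rad/s.  Crank-pin speed |V_A| = rω = 6.2813 m/s, perpendicular to OA.
Rod angle: sinφ = −(r/L) sinθ ⇒ φ = -11.657°; ω_rod = −rω cosθ/√(L²−r²sin²θ) = +0.32084 rad/s.
V_P = V_A + ω_rod × AP, with AP = 0.0781 m along the rod.
Components: V_Px = −rω sinθ − a·ω_rod·sinφ = -6.2756 m/s;  V_Py = rω cosθ + a·ω_rod·cosφ = -0.063159 m/s.
|V_P| = √(V_Px² + V_Py²) = 6.2759 m/s.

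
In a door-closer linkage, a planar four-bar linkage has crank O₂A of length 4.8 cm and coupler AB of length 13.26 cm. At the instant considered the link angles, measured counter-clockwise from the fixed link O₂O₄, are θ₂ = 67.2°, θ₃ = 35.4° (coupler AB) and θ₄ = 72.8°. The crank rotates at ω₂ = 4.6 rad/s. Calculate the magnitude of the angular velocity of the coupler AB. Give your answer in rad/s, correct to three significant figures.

0.268

ω₂ = 4.6 rad/s
Differentiating the loop-closure r₂e^{iθ₂}+r₃e^{iθ₃}=r₁+r₄e^{iθ₄} gives r₂ω₂e^{iθ₂}+r₃ω₃e^{iθ₃}=r₄ω₄e^{iθ₄}.
Eliminating the other unknown: ω₃ = r₂ω₂ sin(θ₄−θ₂) / [r₃ sin(θ₃−θ₄)].
Numerator sine = +0.09758; denominator sine = -0.60738.
Result = 0.048·4.6·(+0.09758) / (0.1326·(-0.60738)) = -0.26753 rad/s; magnitude 0.26753 rad/s.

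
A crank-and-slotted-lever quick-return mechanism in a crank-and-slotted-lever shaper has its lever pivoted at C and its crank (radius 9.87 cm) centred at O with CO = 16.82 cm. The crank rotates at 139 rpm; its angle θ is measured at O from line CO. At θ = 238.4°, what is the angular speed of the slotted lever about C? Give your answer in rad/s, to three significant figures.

0.736

ω = 14.56 rad/s (from 139 rpm).
Crank pin A relative to C: A = (d + r cosθ, r sinθ); lever angle φ = atan2(r sinθ, d + r cosθ).
Differentiating tanφ: φ̇ = rω(d cosθ + r)/(d² + r² + 2dr cosθ).
d² + r² + 2dr cosθ = |CA|² = 0.0206352 m²;  d cosθ + r = +0.010566 m.
|ω_lever| = |0.0987·14.56·+0.010566| / 0.0206352 = 0.73561 rad/s.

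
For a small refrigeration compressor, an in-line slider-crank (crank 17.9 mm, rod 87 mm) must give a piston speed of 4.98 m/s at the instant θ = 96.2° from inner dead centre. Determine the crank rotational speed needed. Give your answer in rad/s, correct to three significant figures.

For an in-line slider-crank, |v_piston| = rω|sinθ|·[1 + r cosθ/√(L² − r² sin²θ)].
With r = 0.0179 m, L = 0.087 m, θ = 96.2°: the bracketed kinematic factor |dx/dθ| = 0.017391 m.
ω = v/|dx/dθ| = 4.98/0.017391 = 286.35 rad/s.

286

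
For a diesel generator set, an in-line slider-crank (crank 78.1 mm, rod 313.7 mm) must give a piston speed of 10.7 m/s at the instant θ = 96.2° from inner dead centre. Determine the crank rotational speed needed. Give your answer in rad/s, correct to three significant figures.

142

For an in-line slider-crank, |v_piston| = rω|sinθ|·[1 + r cosθ/√(L² − r² sin²θ)].
With r = 0.0781 m, L = 0.3137 m, θ = 96.2°: the bracketed kinematic factor |dx/dθ| = 0.075488 m.
ω = v/|dx/dθ| = 10.7/0.075488 = 141.74 rad/s.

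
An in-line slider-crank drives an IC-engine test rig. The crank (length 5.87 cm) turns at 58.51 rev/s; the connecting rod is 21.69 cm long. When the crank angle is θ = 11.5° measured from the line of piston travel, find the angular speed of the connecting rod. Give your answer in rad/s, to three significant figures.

ω = 367.6 rad/s (converted from 58.51 rev/s).
The rod makes angle φ with the slider axis where L sinφ = r sinθ; differentiating, L cosφ·φ̇ = r ω cosθ.
L cosφ = √(L² − r² sin²θ) = 0.21658 m.
|ω_rod| = r ω |cosθ| / √(L² − r² sin²θ) = 0.0587·367.6·0.97992/0.21658 = 97.637 rad/s.

97.6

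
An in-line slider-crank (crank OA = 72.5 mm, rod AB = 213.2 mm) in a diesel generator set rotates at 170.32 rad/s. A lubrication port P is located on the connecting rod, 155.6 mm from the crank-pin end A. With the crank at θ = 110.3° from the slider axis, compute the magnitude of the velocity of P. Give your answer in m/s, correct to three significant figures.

10.6

ω = 170.3 rad/s.  Crank-pin speed |V_A| = rω = 12.348 m/s, perpendicular to OA.
Rod angle: sinφ = −(r/L) sinθ ⇒ φ = -18.599°; ω_rod = −rω cosθ/√(L²−r²sin²θ) = +21.201 rad/s.
V_P = V_A + ω_rod × AP, with AP = 0.1556 m along the rod.
Components: V_Px = −rω sinθ − a·ω_rod·sinφ = -10.529 m/s;  V_Py = rω cosθ + a·ω_rod·cosφ = -1.1574 m/s.
|V_P| = √(V_Px² + V_Py²) = 10.593 m/s.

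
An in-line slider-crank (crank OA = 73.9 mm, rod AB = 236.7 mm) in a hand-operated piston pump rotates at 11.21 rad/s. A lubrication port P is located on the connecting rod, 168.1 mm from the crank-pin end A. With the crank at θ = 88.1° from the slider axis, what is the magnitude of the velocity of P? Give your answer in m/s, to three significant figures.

ω = 11.21 rad/s.  Crank-pin speed |V_A| = rω = 0.82842 m/s, perpendicular to OA.
Rod angle: sinφ = −(r/L) sinθ ⇒ φ = -18.182°; ω_rod = −rω cosθ/√(L²−r²sin²θ) = -0.12214 rad/s.
V_P = V_A + ω_rod × AP, with AP = 0.1681 m along the rod.
Components: V_Px = −rω sinθ − a·ω_rod·sinφ = -0.83437 m/s;  V_Py = rω cosθ + a·ω_rod·cosφ = +0.0079603 m/s.
|V_P| = √(V_Px² + V_Py²) = 0.83441 m/s.

0.834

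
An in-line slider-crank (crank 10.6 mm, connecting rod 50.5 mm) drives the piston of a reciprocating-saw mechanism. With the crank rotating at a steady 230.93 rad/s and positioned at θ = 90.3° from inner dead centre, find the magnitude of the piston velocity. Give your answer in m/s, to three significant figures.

ω = 230.9 rad/s
For an in-line slider-crank, x = r cosθ + √(L² − r² sin²θ), so v = −rω sinθ·[1 + r cosθ/√(L² − r² sin²θ)].
With r = 0.0106 m, L = 0.0505 m, θ = 90.3°: √(L² − r² sin²θ) = 0.049375 m.
v = −0.0106·230.9·0.99999·[1 + 0.0106·-0.00524/0.049375] = -2.4451 m/s.
|v| = 2.4451 m/s.

2.45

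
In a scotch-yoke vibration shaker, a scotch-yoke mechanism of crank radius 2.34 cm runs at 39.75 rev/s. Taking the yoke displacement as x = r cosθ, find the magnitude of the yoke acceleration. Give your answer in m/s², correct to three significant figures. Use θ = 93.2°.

81.5

ω = 249.8 rad/s (from 39.75 rev/s).
x = r cosθ ⇒ ẍ = −rω² cosθ (ω constant).
|a| = rω²|cosθ| = 0.0234·(249.8)²·|cos 93.2°| = 81.48 m/s².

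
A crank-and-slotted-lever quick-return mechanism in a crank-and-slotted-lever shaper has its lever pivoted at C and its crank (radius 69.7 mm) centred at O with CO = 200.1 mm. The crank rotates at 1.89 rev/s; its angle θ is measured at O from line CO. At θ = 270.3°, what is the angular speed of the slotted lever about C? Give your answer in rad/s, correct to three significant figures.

1.30

ω = 11.88 rad/s (from 1.89 rev/s).
Crank pin A relative to C: A = (d + r cosθ, r sinθ); lever angle φ = atan2(r sinθ, d + r cosθ).
Differentiating tanφ: φ̇ = rω(d cosθ + r)/(d² + r² + 2dr cosθ).
d² + r² + 2dr cosθ = |CA|² = 0.0450442 m²;  d cosθ + r = +0.070748 m.
|ω_lever| = |0.0697·11.88·+0.070748| / 0.0450442 = 1.3 rad/s.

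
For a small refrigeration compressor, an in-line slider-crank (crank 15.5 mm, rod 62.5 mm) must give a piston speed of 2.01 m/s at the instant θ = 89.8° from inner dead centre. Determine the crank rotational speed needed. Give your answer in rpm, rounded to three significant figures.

1240

For an in-line slider-crank, |v_piston| = rω|sinθ|·[1 + r cosθ/√(L² − r² sin²θ)].
With r = 0.0155 m, L = 0.0625 m, θ = 89.8°: the bracketed kinematic factor |dx/dθ| = 0.015514 m.
ω = v/|dx/dθ| = 2.01/0.015514 = 129.56 rad/s.
N = 60ω/(2π) = 1237.2 rpm.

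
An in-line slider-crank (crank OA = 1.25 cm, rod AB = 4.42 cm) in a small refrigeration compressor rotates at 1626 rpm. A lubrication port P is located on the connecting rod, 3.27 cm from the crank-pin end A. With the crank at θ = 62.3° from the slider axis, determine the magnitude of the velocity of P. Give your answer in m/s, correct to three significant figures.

ω = 170.3 rad/s.  Crank-pin speed |V_A| = rω = 2.1284 m/s, perpendicular to OA.
Rod angle: sinφ = −(r/L) sinθ ⇒ φ = -14.501°; ω_rod = −rω cosθ/√(L²−r²sin²θ) = -23.121 rad/s.
V_P = V_A + ω_rod × AP, with AP = 0.0327 m along the rod.
Components: V_Px = −rω sinθ − a·ω_rod·sinφ = -2.0738 m/s;  V_Py = rω cosθ + a·ω_rod·cosφ = +0.25742 m/s.
|V_P| = √(V_Px² + V_Py²) = 2.0897 m/s.

2.09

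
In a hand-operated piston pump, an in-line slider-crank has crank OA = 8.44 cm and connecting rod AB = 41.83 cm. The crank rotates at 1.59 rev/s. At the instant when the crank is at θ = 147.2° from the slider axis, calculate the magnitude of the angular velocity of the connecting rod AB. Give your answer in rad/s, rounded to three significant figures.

1.70

ω = 9.99 rad/s (converted from 1.59 rev/s).
The rod makes angle φ with the slider axis where L sinφ = r sinθ; differentiating, L cosφ·φ̇ = r ω cosθ.
L cosφ = √(L² − r² sin²θ) = 0.41579 m.
|ω_rod| = r ω |cosθ| / √(L² − r² sin²θ) = 0.0844·9.99·0.84057/0.41579 = 1.7046 rad/s.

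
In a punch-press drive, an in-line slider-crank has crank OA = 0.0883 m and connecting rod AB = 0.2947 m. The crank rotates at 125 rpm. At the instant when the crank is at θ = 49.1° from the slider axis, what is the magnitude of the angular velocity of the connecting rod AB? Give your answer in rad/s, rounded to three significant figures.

ω = 13.09 rad/s (converted from 125 rpm).
The rod makes angle φ with the slider axis where L sinφ = r sinθ; differentiating, L cosφ·φ̇ = r ω cosθ.
L cosφ = √(L² − r² sin²θ) = 0.28704 m.
|ω_rod| = r ω |cosθ| / √(L² − r² sin²θ) = 0.0883·13.09·0.65474/0.28704 = 2.6365 rad/s.

2.64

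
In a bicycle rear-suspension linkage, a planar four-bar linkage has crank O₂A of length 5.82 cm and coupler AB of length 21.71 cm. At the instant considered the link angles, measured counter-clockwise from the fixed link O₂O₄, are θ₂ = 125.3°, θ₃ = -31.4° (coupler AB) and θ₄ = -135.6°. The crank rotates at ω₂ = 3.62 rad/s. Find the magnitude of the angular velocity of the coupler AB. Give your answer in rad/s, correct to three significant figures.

ω₂ = 3.62 rad/s
Differentiating the loop-closure r₂e^{iθ₂}+r₃e^{iθ₃}=r₁+r₄e^{iθ₄} gives r₂ω₂e^{iθ₂}+r₃ω₃e^{iθ₃}=r₄ω₄e^{iθ₄}.
Eliminating the other unknown: ω₃ = r₂ω₂ sin(θ₄−θ₂) / [r₃ sin(θ₃−θ₄)].
Numerator sine = +0.98741; denominator sine = +0.96945.
Result = 0.0582·3.62·(+0.98741) / (0.2171·(+0.96945)) = +0.98843 rad/s; magnitude 0.98843 rad/s.

0.988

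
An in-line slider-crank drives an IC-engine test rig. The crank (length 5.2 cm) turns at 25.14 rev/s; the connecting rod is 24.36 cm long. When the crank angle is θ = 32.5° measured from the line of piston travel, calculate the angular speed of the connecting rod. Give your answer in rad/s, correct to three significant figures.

ω = 158 rad/s (converted from 25.14 rev/s).
The rod makes angle φ with the slider axis where L sinφ = r sinθ; differentiating, L cosφ·φ̇ = r ω cosθ.
L cosφ = √(L² − r² sin²θ) = 0.24199 m.
|ω_rod| = r ω |cosθ| / √(L² − r² sin²θ) = 0.052·158·0.84339/0.24199 = 28.627 rad/s.

28.6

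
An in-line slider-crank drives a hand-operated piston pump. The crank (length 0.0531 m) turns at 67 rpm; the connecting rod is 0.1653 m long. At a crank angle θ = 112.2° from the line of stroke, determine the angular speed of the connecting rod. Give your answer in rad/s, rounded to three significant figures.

0.892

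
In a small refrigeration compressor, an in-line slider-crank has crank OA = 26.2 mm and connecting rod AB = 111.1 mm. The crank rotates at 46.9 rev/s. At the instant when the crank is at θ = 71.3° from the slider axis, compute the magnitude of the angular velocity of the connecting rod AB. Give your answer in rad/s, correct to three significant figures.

ω = 294.7 rad/s (converted from 46.9 rev/s).
The rod makes angle φ with the slider axis where L sinφ = r sinθ; differentiating, L cosφ·φ̇ = r ω cosθ.
L cosφ = √(L² − r² sin²θ) = 0.10829 m.
|ω_rod| = r ω |cosθ| / √(L² − r² sin²θ) = 0.0262·294.7·0.32061/0.10829 = 22.858 rad/s.

22.9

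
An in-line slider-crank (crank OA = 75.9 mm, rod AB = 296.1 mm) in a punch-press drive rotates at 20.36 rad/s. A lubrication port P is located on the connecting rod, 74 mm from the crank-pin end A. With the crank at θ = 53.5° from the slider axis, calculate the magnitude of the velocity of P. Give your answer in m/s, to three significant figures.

ω = 20.36 rad/s.  Crank-pin speed |V_A| = rω = 1.5453 m/s, perpendicular to OA.
Rod angle: sinφ = −(r/L) sinθ ⇒ φ = -11.891°; ω_rod = −rω cosθ/√(L²−r²sin²θ) = -3.1724 rad/s.
V_P = V_A + ω_rod × AP, with AP = 0.074 m along the rod.
Components: V_Px = −rω sinθ − a·ω_rod·sinφ = -1.2906 m/s;  V_Py = rω cosθ + a·ω_rod·cosφ = +0.68947 m/s.
|V_P| = √(V_Px² + V_Py²) = 1.4632 m/s.

1.46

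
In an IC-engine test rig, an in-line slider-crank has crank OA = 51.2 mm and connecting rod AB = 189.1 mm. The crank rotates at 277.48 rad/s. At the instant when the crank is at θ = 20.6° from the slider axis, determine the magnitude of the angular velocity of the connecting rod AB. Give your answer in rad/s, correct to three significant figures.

ω = 277.5 rad/s
The rod makes angle φ with the slider axis where L sinφ = r sinθ; differentiating, L cosφ·φ̇ = r ω cosθ.
L cosφ = √(L² − r² sin²θ) = 0.18824 m.
|ω_rod| = r ω |cosθ| / √(L² − r² sin²θ) = 0.0512·277.5·0.93606/0.18824 = 70.647 rad/s.

70.6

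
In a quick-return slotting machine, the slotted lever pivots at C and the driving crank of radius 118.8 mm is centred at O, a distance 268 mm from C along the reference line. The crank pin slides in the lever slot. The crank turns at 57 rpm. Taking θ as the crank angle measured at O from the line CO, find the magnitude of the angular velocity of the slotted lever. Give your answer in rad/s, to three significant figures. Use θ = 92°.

0.927

ω = 5.969 rad/s (from 57 rpm).
Crank pin A relative to C: A = (d + r cosθ, r sinθ); lever angle φ = atan2(r sinθ, d + r cosθ).
Differentiating tanφ: φ̇ = rω(d cosθ + r)/(d² + r² + 2dr cosθ).
d² + r² + 2dr cosθ = |CA|² = 0.0837152 m²;  d cosθ + r = +0.10945 m.
|ω_lever| = |0.1188·5.969·+0.10945| / 0.0837152 = 0.92708 rad/s.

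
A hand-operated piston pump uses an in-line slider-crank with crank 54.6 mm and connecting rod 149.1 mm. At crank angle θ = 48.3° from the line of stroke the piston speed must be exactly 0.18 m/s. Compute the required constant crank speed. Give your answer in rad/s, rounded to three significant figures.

3.52

For an in-line slider-crank, |v_piston| = rω|sinθ|·[1 + r cosθ/√(L² − r² sin²θ)].
With r = 0.0546 m, L = 0.1491 m, θ = 48.3°: the bracketed kinematic factor |dx/dθ| = 0.051091 m.
ω = v/|dx/dθ| = 0.18/0.051091 = 3.5231 rad/s.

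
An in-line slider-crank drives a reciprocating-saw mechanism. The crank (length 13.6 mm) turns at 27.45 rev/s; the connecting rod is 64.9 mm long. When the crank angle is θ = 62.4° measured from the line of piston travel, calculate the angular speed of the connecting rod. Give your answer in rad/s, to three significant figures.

17.0

ω = 172.5 rad/s (converted from 27.45 rev/s).
The rod makes angle φ with the slider axis where L sinφ = r sinθ; differentiating, L cosφ·φ̇ = r ω cosθ.
L cosφ = √(L² − r² sin²θ) = 0.063771 m.
|ω_rod| = r ω |cosθ| / √(L² − r² sin²θ) = 0.0136·172.5·0.46330/0.063771 = 17.041 rad/s.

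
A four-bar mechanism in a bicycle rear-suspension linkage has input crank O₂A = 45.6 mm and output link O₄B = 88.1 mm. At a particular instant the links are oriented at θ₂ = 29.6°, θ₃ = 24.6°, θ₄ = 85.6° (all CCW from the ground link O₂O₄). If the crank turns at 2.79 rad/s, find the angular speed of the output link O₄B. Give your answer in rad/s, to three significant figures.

0.144

ω₂ = 2.79 rad/s
Differentiating the loop-closure r₂e^{iθ₂}+r₃e^{iθ₃}=r₁+r₄e^{iθ₄} gives r₂ω₂e^{iθ₂}+r₃ω₃e^{iθ₃}=r₄ω₄e^{iθ₄}.
Eliminating the other unknown: ω₄ = r₂ω₂ sin(θ₂−θ₃) / [r₄ sin(θ₄−θ₃)].
Numerator sine = +0.08716; denominator sine = +0.87462.
Result = 0.0456·2.79·(+0.08716) / (0.0881·(+0.87462)) = +0.1439 rad/s; magnitude 0.1439 rad/s.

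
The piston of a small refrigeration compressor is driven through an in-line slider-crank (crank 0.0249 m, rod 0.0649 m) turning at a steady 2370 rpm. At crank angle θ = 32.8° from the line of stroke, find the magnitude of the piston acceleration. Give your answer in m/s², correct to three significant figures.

1560

ω = 2π·2370/60 = 248.2 rad/s
x(θ) = r cosθ + √(L² − r² sin²θ); with ω constant, a = ω²·d²x/dθ².
d²x/dθ² = −r cosθ − r²(cos2θ)/√u − r⁴ sin²2θ/(4u^{3/2}),  u = L² − r² sin²θ = 0.00403007 m².
Substituting r = 0.0249 m, L = 0.0649 m, θ = 32.8°: d²x/dθ² = -0.025276 m.
a = ω²·d²x/dθ² = (248.2)²·(-0.025276) = -1556.9 m/s²;  |a| = 1556.9 m/s².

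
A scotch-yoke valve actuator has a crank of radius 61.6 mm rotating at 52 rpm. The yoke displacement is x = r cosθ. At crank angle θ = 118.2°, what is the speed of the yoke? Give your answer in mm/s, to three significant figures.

296

ω = 5.445 rad/s (from 52 rpm).
x = r cosθ ⇒ ẋ = −rω sinθ.
|v| = rω|sinθ| = 0.0616·5.445·|sin 118.2°| = 0.29562 m/s = 295.62 mm/s.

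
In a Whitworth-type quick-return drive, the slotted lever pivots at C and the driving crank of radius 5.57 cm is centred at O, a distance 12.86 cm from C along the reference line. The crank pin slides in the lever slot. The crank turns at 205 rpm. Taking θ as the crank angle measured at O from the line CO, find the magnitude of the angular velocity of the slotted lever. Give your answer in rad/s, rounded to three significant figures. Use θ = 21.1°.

ω = 21.47 rad/s (from 205 rpm).
Crank pin A relative to C: A = (d + r cosθ, r sinθ); lever angle φ = atan2(r sinθ, d + r cosθ).
Differentiating tanφ: φ̇ = rω(d cosθ + r)/(d² + r² + 2dr cosθ).
d² + r² + 2dr cosθ = |CA|² = 0.033006 m²;  d cosθ + r = +0.17568 m.
|ω_lever| = |0.0557·21.47·+0.17568| / 0.033006 = 6.3645 rad/s.

6.36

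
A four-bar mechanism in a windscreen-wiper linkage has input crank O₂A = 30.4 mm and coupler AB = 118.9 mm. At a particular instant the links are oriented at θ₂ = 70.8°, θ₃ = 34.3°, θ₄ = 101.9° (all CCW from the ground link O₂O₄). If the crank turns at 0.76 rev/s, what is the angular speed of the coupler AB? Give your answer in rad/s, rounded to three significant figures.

0.682

ω₂ = 4.775 rad/s (from 0.76 rev/s).
Differentiating the loop-closure r₂e^{iθ₂}+r₃e^{iθ₃}=r₁+r₄e^{iθ₄} gives r₂ω₂e^{iθ₂}+r₃ω₃e^{iθ₃}=r₄ω₄e^{iθ₄}.
Eliminating the other unknown: ω₃ = r₂ω₂ sin(θ₄−θ₂) / [r₃ sin(θ₃−θ₄)].
Numerator sine = +0.51653; denominator sine = -0.92455.
Result = 0.0304·4.775·(+0.51653) / (0.1189·(-0.92455)) = -0.68211 rad/s; magnitude 0.68211 rad/s.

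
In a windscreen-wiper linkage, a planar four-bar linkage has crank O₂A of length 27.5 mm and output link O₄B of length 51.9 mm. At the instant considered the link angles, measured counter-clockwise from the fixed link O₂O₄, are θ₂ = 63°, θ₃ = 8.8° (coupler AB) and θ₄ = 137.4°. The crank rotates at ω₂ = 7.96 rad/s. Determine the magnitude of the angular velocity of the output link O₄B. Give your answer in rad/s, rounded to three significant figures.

ω₂ = 7.96 rad/s
Differentiating the loop-closure r₂e^{iθ₂}+r₃e^{iθ₃}=r₁+r₄e^{iθ₄} gives r₂ω₂e^{iθ₂}+r₃ω₃e^{iθ₃}=r₄ω₄e^{iθ₄}.
Eliminating the other unknown: ω₄ = r₂ω₂ sin(θ₂−θ₃) / [r₄ sin(θ₄−θ₃)].
Numerator sine = +0.81106; denominator sine = +0.78152.
Result = 0.0275·7.96·(+0.81106) / (0.0519·(+0.78152)) = +4.3772 rad/s; magnitude 4.3772 rad/s.

4.38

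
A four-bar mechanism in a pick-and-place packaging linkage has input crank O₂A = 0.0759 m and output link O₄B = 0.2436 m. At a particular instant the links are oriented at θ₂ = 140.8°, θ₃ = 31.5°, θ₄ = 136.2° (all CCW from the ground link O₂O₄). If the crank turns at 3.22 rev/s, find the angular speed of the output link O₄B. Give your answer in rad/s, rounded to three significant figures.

6.15

ω₂ = 20.23 rad/s (from 3.22 rev/s).
Differentiating the loop-closure r₂e^{iθ₂}+r₃e^{iθ₃}=r₁+r₄e^{iθ₄} gives r₂ω₂e^{iθ₂}+r₃ω₃e^{iθ₃}=r₄ω₄e^{iθ₄}.
Eliminating the other unknown: ω₄ = r₂ω₂ sin(θ₂−θ₃) / [r₄ sin(θ₄−θ₃)].
Numerator sine = +0.94380; denominator sine = +0.96727.
Result = 0.0759·20.23·(+0.94380) / (0.2436·(+0.96727)) = +6.1508 rad/s; magnitude 6.1508 rad/s.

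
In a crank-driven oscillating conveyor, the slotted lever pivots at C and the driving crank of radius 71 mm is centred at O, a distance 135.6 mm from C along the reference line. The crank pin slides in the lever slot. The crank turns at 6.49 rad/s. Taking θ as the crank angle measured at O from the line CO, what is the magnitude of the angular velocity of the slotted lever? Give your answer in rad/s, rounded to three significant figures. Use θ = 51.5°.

ω = 6.49 rad/s
Crank pin A relative to C: A = (d + r cosθ, r sinθ); lever angle φ = atan2(r sinθ, d + r cosθ).
Differentiating tanφ: φ̇ = rω(d cosθ + r)/(d² + r² + 2dr cosθ).
d² + r² + 2dr cosθ = |CA|² = 0.035415 m²;  d cosθ + r = +0.15541 m.
|ω_lever| = |0.071·6.49·+0.15541| / 0.035415 = 2.0221 rad/s.

2.02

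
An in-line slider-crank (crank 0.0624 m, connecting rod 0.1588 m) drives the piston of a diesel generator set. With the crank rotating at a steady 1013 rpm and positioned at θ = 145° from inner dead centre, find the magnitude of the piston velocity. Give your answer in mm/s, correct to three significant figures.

ω = 2π·1013/60 = 106.1 rad/s
For an in-line slider-crank, x = r cosθ + √(L² − r² sin²θ), so v = −rω sinθ·[1 + r cosθ/√(L² − r² sin²θ)].
With r = 0.0624 m, L = 0.1588 m, θ = 145°: √(L² − r² sin²θ) = 0.15471 m.
v = −0.0624·106.1·0.57358·[1 + 0.0624·-0.81915/0.15471] = -2.5424 m/s.
|v| = 2.5424 m/s = 2542.4 mm/s.

2540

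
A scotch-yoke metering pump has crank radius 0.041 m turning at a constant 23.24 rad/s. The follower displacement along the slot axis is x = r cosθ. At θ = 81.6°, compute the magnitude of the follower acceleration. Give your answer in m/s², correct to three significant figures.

ω = 23.24 rad/s
x = r cosθ ⇒ ẍ = −rω² cosθ (ω constant).
|a| = rω²|cosθ| = 0.041·(23.24)²·|cos 81.6°| = 3.2349 m/s².

3.23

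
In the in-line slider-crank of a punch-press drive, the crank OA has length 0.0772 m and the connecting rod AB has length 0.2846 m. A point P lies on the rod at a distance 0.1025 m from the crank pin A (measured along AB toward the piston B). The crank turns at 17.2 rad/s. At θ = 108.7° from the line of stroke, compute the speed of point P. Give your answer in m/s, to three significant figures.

1.25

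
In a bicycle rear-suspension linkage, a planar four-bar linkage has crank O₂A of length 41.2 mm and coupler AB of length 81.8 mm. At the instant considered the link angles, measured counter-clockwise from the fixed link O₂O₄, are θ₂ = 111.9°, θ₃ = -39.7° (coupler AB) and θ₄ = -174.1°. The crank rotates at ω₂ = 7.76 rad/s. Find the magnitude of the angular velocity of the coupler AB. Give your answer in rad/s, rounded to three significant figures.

ω₂ = 7.76 rad/s
Differentiating the loop-closure r₂e^{iθ₂}+r₃e^{iθ₃}=r₁+r₄e^{iθ₄} gives r₂ω₂e^{iθ₂}+r₃ω₃e^{iθ₃}=r₄ω₄e^{iθ₄}.
Eliminating the other unknown: ω₃ = r₂ω₂ sin(θ₄−θ₂) / [r₃ sin(θ₃−θ₄)].
Numerator sine = +0.96126; denominator sine = +0.71447.
Result = 0.0412·7.76·(+0.96126) / (0.0818·(+0.71447)) = +5.2585 rad/s; magnitude 5.2585 rad/s.

5.26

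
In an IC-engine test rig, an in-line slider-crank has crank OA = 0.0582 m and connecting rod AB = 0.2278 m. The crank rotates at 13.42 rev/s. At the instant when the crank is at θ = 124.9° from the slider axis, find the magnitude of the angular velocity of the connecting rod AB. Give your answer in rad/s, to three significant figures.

12.6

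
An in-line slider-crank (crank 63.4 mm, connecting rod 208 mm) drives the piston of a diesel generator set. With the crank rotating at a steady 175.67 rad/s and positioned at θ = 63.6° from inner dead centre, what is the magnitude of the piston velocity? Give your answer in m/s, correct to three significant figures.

11.4

ω = 175.7 rad/s
For an in-line slider-crank, x = r cosθ + √(L² − r² sin²θ), so v = −rω sinθ·[1 + r cosθ/√(L² − r² sin²θ)].
With r = 0.0634 m, L = 0.208 m, θ = 63.6°: √(L² − r² sin²θ) = 0.2001 m.
v = −0.0634·175.7·0.89571·[1 + 0.0634·0.44464/0.2001] = -11.381 m/s.
|v| = 11.381 m/s.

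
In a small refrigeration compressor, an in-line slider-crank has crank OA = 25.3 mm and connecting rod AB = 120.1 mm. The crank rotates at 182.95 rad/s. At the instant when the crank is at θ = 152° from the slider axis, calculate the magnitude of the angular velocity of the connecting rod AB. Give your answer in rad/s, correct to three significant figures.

ω = 182.9 rad/s
The rod makes angle φ with the slider axis where L sinφ = r sinθ; differentiating, L cosφ·φ̇ = r ω cosθ.
L cosφ = √(L² − r² sin²θ) = 0.11951 m.
|ω_rod| = r ω |cosθ| / √(L² − r² sin²θ) = 0.0253·182.9·0.88295/0.11951 = 34.196 rad/s.

34.2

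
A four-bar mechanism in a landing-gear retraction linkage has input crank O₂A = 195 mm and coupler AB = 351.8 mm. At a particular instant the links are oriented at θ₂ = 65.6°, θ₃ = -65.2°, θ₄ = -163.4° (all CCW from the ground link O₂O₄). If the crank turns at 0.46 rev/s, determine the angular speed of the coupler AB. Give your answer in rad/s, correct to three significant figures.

1.22

ω₂ = 2.89 rad/s (from 0.46 rev/s).
Differentiating the loop-closure r₂e^{iθ₂}+r₃e^{iθ₃}=r₁+r₄e^{iθ₄} gives r₂ω₂e^{iθ₂}+r₃ω₃e^{iθ₃}=r₄ω₄e^{iθ₄}.
Eliminating the other unknown: ω₃ = r₂ω₂ sin(θ₄−θ₂) / [r₃ sin(θ₃−θ₄)].
Numerator sine = +0.75471; denominator sine = +0.98978.
Result = 0.195·2.89·(+0.75471) / (0.3518·(+0.98978)) = +1.2216 rad/s; magnitude 1.2216 rad/s.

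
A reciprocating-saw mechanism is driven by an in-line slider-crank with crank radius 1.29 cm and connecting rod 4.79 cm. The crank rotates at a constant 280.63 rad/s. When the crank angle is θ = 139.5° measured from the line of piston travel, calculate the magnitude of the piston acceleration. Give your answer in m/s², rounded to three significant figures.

ω = 280.6 rad/s
x(θ) = r cosθ + √(L² − r² sin²θ); with ω constant, a = ω²·d²x/dθ².
d²x/dθ² = −r cosθ − r²(cos2θ)/√u − r⁴ sin²2θ/(4u^{3/2}),  u = L² − r² sin²θ = 0.00222422 m².
Substituting r = 0.0129 m, L = 0.0479 m, θ = 139.5°: d²x/dθ² = +0.0091929 m.
a = ω²·d²x/dθ² = (280.6)²·(+0.0091929) = +723.97 m/s²;  |a| = 723.97 m/s².

724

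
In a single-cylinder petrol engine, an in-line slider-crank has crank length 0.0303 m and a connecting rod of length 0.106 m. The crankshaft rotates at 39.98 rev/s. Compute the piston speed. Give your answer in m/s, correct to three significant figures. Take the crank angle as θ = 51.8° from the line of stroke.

7.07

ω = 2π·40 = 251.2 rad/s
For an in-line slider-crank, x = r cosθ + √(L² − r² sin²θ), so v = −rω sinθ·[1 + r cosθ/√(L² − r² sin²θ)].
With r = 0.0303 m, L = 0.106 m, θ = 51.8°: √(L² − r² sin²θ) = 0.10329 m.
v = −0.0303·251.2·0.78586·[1 + 0.0303·0.61841/0.10329] = -7.0666 m/s.
|v| = 7.0666 m/s.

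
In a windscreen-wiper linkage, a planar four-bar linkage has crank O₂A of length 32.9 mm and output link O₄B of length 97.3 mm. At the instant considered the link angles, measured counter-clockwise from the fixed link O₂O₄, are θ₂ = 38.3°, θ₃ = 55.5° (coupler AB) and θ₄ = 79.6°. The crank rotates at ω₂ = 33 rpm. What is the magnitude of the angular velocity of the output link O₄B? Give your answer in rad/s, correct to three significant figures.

0.846

ω₂ = 3.456 rad/s (from 33 rpm).
Differentiating the loop-closure r₂e^{iθ₂}+r₃e^{iθ₃}=r₁+r₄e^{iθ₄} gives r₂ω₂e^{iθ₂}+r₃ω₃e^{iθ₃}=r₄ω₄e^{iθ₄}.
Eliminating the other unknown: ω₄ = r₂ω₂ sin(θ₂−θ₃) / [r₄ sin(θ₄−θ₃)].
Numerator sine = -0.29571; denominator sine = +0.40833.
Result = 0.0329·3.456·(-0.29571) / (0.0973·(+0.40833)) = -0.84621 rad/s; magnitude 0.84621 rad/s.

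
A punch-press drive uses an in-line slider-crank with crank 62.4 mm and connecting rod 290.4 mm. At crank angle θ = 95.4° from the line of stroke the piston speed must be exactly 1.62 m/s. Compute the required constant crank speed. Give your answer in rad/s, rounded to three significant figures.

For an in-line slider-crank, |v_piston| = rω|sinθ|·[1 + r cosθ/√(L² − r² sin²θ)].
With r = 0.0624 m, L = 0.2904 m, θ = 95.4°: the bracketed kinematic factor |dx/dθ| = 0.060837 m.
ω = v/|dx/dθ| = 1.62/0.060837 = 26.629 rad/s.

26.6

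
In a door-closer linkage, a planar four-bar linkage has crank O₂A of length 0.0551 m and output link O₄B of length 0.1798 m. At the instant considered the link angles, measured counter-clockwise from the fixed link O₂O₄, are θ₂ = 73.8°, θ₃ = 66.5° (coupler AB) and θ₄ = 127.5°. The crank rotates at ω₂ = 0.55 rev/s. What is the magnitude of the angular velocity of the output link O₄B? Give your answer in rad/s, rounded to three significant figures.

0.154

ω₂ = 3.456 rad/s (from 0.55 rev/s).
Differentiating the loop-closure r₂e^{iθ₂}+r₃e^{iθ₃}=r₁+r₄e^{iθ₄} gives r₂ω₂e^{iθ₂}+r₃ω₃e^{iθ₃}=r₄ω₄e^{iθ₄}.
Eliminating the other unknown: ω₄ = r₂ω₂ sin(θ₂−θ₃) / [r₄ sin(θ₄−θ₃)].
Numerator sine = +0.12706; denominator sine = +0.87462.
Result = 0.0551·3.456·(+0.12706) / (0.1798·(+0.87462)) = +0.15385 rad/s; magnitude 0.15385 rad/s.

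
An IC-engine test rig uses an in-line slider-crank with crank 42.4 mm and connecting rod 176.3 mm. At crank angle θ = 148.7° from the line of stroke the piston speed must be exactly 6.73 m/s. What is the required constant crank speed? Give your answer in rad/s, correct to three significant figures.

For an in-line slider-crank, |v_piston| = rω|sinθ|·[1 + r cosθ/√(L² − r² sin²θ)].
With r = 0.0424 m, L = 0.1763 m, θ = 148.7°: the bracketed kinematic factor |dx/dθ| = 0.017465 m.
ω = v/|dx/dθ| = 6.73/0.017465 = 385.34 rad/s.

385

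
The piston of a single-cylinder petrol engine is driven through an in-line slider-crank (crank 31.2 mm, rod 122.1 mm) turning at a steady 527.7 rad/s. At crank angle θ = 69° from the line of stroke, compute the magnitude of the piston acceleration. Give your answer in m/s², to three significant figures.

ω = 527.7 rad/s
x(θ) = r cosθ + √(L² − r² sin²θ); with ω constant, a = ω²·d²x/dθ².
d²x/dθ² = −r cosθ − r²(cos2θ)/√u − r⁴ sin²2θ/(4u^{3/2}),  u = L² − r² sin²θ = 0.01406 m².
Substituting r = 0.0312 m, L = 0.1221 m, θ = 69°: d²x/dθ² = -0.0051439 m.
a = ω²·d²x/dθ² = (527.7)²·(-0.0051439) = -1432.4 m/s²;  |a| = 1432.4 m/s².

1430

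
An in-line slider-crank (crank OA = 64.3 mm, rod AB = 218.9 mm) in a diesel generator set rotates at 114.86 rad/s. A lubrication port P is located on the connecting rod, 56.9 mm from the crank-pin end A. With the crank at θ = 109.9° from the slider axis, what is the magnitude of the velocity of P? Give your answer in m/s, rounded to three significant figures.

ω = 114.9 rad/s.  Crank-pin speed |V_A| = rω = 7.3855 m/s, perpendicular to OA.
Rod angle: sinφ = −(r/L) sinθ ⇒ φ = -16.034°; ω_rod = −rω cosθ/√(L²−r²sin²θ) = +11.949 rad/s.
V_P = V_A + ω_rod × AP, with AP = 0.0569 m along the rod.
Components: V_Px = −rω sinθ − a·ω_rod·sinφ = -6.7567 m/s;  V_Py = rω cosθ + a·ω_rod·cosφ = -1.8604 m/s.
|V_P| = √(V_Px² + V_Py²) = 7.0082 m/s.

7.01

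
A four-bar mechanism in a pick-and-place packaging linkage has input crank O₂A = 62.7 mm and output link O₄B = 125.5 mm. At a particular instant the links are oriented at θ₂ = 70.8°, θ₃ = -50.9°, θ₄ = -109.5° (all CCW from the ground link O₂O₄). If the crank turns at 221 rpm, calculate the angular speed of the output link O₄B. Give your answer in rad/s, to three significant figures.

ω₂ = 23.14 rad/s (from 221 rpm).
Differentiating the loop-closure r₂e^{iθ₂}+r₃e^{iθ₃}=r₁+r₄e^{iθ₄} gives r₂ω₂e^{iθ₂}+r₃ω₃e^{iθ₃}=r₄ω₄e^{iθ₄}.
Eliminating the other unknown: ω₄ = r₂ω₂ sin(θ₂−θ₃) / [r₄ sin(θ₄−θ₃)].
Numerator sine = +0.85081; denominator sine = -0.85355.
Result = 0.0627·23.14·(+0.85081) / (0.1255·(-0.85355)) = -11.525 rad/s; magnitude 11.525 rad/s.

11.5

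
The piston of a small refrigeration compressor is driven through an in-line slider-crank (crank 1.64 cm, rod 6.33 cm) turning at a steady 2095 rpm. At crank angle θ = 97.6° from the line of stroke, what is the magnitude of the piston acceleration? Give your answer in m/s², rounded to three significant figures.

ω = 2π·2095/60 = 219.4 rad/s
x(θ) = r cosθ + √(L² − r² sin²θ); with ω constant, a = ω²·d²x/dθ².
d²x/dθ² = −r cosθ − r²(cos2θ)/√u − r⁴ sin²2θ/(4u^{3/2}),  u = L² − r² sin²θ = 0.00374263 m².
Substituting r = 0.0164 m, L = 0.0633 m, θ = 97.6°: d²x/dθ² = +0.0064062 m.
a = ω²·d²x/dθ² = (219.4)²·(+0.0064062) = +308.34 m/s²;  |a| = 308.34 m/s².

308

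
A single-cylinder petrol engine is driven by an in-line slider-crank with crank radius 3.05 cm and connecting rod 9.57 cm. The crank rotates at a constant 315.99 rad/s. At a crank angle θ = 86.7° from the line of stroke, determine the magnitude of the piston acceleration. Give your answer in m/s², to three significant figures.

ω = 316 rad/s
x(θ) = r cosθ + √(L² − r² sin²θ); with ω constant, a = ω²·d²x/dθ².
d²x/dθ² = −r cosθ − r²(cos2θ)/√u − r⁴ sin²2θ/(4u^{3/2}),  u = L² − r² sin²θ = 0.00823132 m².
Substituting r = 0.0305 m, L = 0.0957 m, θ = 86.7°: d²x/dθ² = +0.0084258 m.
a = ω²·d²x/dθ² = (316)²·(+0.0084258) = +841.32 m/s²;  |a| = 841.32 m/s².

841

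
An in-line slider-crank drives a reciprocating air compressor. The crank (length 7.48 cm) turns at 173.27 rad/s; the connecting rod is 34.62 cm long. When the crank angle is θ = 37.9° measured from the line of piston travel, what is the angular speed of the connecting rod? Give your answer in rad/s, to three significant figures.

29.8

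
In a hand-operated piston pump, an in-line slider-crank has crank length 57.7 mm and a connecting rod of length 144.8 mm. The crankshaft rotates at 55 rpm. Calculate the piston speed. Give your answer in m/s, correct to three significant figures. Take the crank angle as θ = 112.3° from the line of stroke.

0.257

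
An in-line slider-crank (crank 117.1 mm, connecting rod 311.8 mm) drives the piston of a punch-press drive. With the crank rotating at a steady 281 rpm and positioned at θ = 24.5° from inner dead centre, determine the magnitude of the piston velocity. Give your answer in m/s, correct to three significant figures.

1.92

ω = 2π·281/60 = 29.43 rad/s
For an in-line slider-crank, x = r cosθ + √(L² − r² sin²θ), so v = −rω sinθ·[1 + r cosθ/√(L² − r² sin²θ)].
With r = 0.1171 m, L = 0.3118 m, θ = 24.5°: √(L² − r² sin²θ) = 0.308 m.
v = −0.1171·29.43·0.41469·[1 + 0.1171·0.90996/0.308] = -1.9233 m/s.
|v| = 1.9233 m/s.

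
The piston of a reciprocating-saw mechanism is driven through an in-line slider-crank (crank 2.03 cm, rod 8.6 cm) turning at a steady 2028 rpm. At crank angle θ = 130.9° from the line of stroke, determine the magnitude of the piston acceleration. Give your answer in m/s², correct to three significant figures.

ω = 2π·2028/60 = 212.4 rad/s
x(θ) = r cosθ + √(L² − r² sin²θ); with ω constant, a = ω²·d²x/dθ².
d²x/dθ² = −r cosθ − r²(cos2θ)/√u − r⁴ sin²2θ/(4u^{3/2}),  u = L² − r² sin²θ = 0.00716057 m².
Substituting r = 0.0203 m, L = 0.086 m, θ = 130.9°: d²x/dθ² = +0.013917 m.
a = ω²·d²x/dθ² = (212.4)²·(+0.013917) = +627.69 m/s²;  |a| = 627.69 m/s².

628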